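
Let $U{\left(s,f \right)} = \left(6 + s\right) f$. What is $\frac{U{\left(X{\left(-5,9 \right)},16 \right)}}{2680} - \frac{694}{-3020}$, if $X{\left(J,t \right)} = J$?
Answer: $\frac{23853}{101170} \approx 0.23577$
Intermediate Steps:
$U{\left(s,f \right)} = f \left(6 + s\right)$
$\frac{U{\left(X{\left(-5,9 \right)},16 \right)}}{2680} - \frac{694}{-3020} = \frac{16 \left(6 - 5\right)}{2680} - \frac{694}{-3020} = 16 \cdot 1 \cdot \frac{1}{2680} - - \frac{347}{1510} = 16 \cdot \frac{1}{2680} + \frac{347}{1510} = \frac{2}{335} + \frac{347}{1510} = \frac{23853}{101170}$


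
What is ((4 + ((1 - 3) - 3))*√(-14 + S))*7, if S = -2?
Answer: -28*I ≈ -28.0*I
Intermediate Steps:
((4 + ((1 - 3) - 3))*√(-14 + S))*7 = ((4 + ((1 - 3) - 3))*√(-14 - 2))*7 = ((4 + (-2 - 3))*√(-16))*7 = ((4 - 5)*(4*I))*7 = -4*I*7 = -28*I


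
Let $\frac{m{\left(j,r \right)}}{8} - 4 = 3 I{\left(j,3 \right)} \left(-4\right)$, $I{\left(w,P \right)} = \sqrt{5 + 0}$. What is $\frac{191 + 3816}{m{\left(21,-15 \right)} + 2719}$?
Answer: $\frac{3674419}{2507307} + \frac{128224 \sqrt{5}}{2507307} \approx 1.5798$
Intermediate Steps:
$I{\left(w,P \right)} = \sqrt{5}$
$m{\left(j,r \right)} = 32 - 96 \sqrt{5}$ ($m{\left(j,r \right)} = 32 + 8 \cdot 3 \sqrt{5} \left(-4\right) = 32 + 8 \left(- 12 \sqrt{5}\right) = 32 - 96 \sqrt{5}$)
$\frac{191 + 3816}{m{\left(21,-15 \right)} + 2719} = \frac{191 + 3816}{\left(32 - 96 \sqrt{5}\right) + 2719} = \frac{4007}{2751 - 96 \sqrt{5}}$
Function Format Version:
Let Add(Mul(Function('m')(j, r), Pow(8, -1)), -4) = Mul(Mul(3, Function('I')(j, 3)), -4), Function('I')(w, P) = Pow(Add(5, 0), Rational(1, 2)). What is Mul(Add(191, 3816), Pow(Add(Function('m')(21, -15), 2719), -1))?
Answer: Add(Rational(3674419, 2507307), Mul(Rational(128224, 2507307), Pow(5, Rational(1, 2)))) ≈ 1.5798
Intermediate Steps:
Function('I')(w, P) = Pow(5, Rational(1, 2))
Function('m')(j, r) = Add(32, Mul(-96, Pow(5, Rational(1, 2)))) (Function('m')(j, r) = Add(32, Mul(8, Mul(Mul(3, Pow(5, Rational(1, 2))), -4))) = Add(32, Mul(8, Mul(-12, Pow(5, Rational(1, 2))))) = Add(32, Mul(-96, Pow(5, Rational(1, 2)))))
Mul(Add(191, 3816), Pow(Add(Function('m')(21, -15), 2719), -1)) = Mul(Add(191, 3816), Pow(Add(Add(32, Mul(-96, Pow(5, Rational(1, 2)))), 2719), -1)) = Mul(4007, Pow(Add(2751, Mul(-96, Pow(5, Rational(1, 2)))), -1))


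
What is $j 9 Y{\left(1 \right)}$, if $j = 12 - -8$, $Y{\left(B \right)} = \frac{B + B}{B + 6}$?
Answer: $\frac{360}{7} \approx 51.429$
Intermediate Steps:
$Y{\left(B \right)} = \frac{2 B}{6 + B}$
$j = 20$ ($j = 12 + 8 = 20$)
$j 9 Y{\left(1 \right)} = 20 \cdot 9 \cdot 2 \cdot 1 \frac{1}{6 + 1} = 180 \cdot 2 \cdot 1 \cdot \frac{1}{7} = 180 \cdot \frac{2}{7} = \frac{360}{7}$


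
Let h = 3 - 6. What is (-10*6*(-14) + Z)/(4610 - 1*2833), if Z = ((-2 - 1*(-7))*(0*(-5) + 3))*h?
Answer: 795/1777 ≈ 0.44738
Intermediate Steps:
h = -3
Z = -45 (Z = ((-2 - 1*(-7))*(0*(-5) + 3))*(-3) = ((-2 + 7)*(0 + 3))*(-3) = (5*3)*(-3) = 15*(-3) = -45)
(-10*6*(-14) + Z)/(4610 - 1*2833) = (-10*6*(-14) - 45)/(4610 - 1*2833) = (-60*(-14) - 45)/(4610 - 2833) = (840 - 45)/1777 = 795*(1/1777) = 795/1777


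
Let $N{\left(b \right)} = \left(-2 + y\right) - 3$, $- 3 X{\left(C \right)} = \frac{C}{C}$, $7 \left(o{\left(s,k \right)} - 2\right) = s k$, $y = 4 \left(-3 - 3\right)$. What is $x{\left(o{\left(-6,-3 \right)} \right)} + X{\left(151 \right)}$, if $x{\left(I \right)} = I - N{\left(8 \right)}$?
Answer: $\frac{698}{21} \approx 33.238$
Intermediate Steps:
$y = -24$ ($y = 4 \left(-6\right) = -24$)
$o{\left(s,k \right)} = 2 + \frac{k s}{7}$ ($o{\left(s,k \right)} = 2 + \frac{s k}{7} = 2 + \frac{k s}{7}$)
$X{\left(C \right)} = - \frac{1}{3}$ ($X{\left(C \right)} = - \frac{C \frac{1}{C}}{3} = \left(- \frac{1}{3}\right) 1 = - \frac{1}{3}$)
$N{\left(b \right)} = -29$ ($N{\left(b \right)} = \left(-2 - 24\right) - 3 = -26 - 3 = -29$)
$x{\left(I \right)} = 29 + I$ ($x{\left(I \right)} = I - -29 = I + 29 = 29 + I$)
$x{\left(o{\left(-6,-3 \right)} \right)} + X{\left(151 \right)} = \left(29 + \left(2 + \frac{1}{7} \left(-3\right) \left(-6\right)\right)\right) - \frac{1}{3} = \left(29 + \left(2 + \frac{18}{7}\right)\right) - \frac{1}{3} = \left(29 + \frac{32}{7}\right) - \frac{1}{3} = \frac{235}{7} - \frac{1}{3} = \frac{698}{21}$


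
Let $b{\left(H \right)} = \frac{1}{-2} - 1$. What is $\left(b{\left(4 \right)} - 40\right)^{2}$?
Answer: $\frac{6889}{4} \approx 1722.3$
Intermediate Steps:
$b{\left(H \right)} = - \frac{3}{2}$ ($b{\left(H \right)} = - \frac{1}{2} - 1 = - \frac{3}{2}$)
$\left(b{\left(4 \right)} - 40\right)^{2} = \left(- \frac{3}{2} - 40\right)^{2} = \left(- \frac{83}{2}\right)^{2} = \frac{6889}{4}$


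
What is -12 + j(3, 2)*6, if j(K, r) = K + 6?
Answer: 42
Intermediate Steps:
j(K, r) = 6 + K
-12 + j(3, 2)*6 = -12 + (6 + 3)*6 = -12 + 9*6 = -12 + 54 = 42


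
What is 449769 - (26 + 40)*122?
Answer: 441717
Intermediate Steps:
449769 - (26 + 40)*122 = 449769 - 66*122 = 449769 - 1*8052 = 449769 - 8052 = 441717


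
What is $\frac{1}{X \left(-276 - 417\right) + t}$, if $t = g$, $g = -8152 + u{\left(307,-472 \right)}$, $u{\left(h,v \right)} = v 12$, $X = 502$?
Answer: $- \frac{1}{361702} \approx -2.7647 \cdot 10^{-6}$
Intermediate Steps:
$u{\left(h,v \right)} = 12 v$
$g = -13816$ ($g = -8152 + 12 \left(-472\right) = -8152 - 5664 = -13816$)
$t = -13816$
$\frac{1}{X \left(-276 - 417\right) + t} = \frac{1}{502 \left(-276 - 417\right) - 13816} = \frac{1}{502 \left(-693\right) - 13816} = \frac{1}{-347886 - 13816} = \frac{1}{-361702} = - \frac{1}{361702}$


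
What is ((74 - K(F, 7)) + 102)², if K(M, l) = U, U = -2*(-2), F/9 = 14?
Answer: 29584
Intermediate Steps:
F = 126 (F = 9*14 = 126)
U = 4
K(M, l) = 4
((74 - K(F, 7)) + 102)² = ((74 - 1*4) + 102)² = ((74 - 4) + 102)² = (70 + 102)² = 172² = 29584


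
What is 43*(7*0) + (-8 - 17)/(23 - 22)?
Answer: -25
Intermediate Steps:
43*(7*0) + (-8 - 17)/(23 - 22) = 43*0 - 25/1 = 0 - 25*1 = 0 - 25 = -25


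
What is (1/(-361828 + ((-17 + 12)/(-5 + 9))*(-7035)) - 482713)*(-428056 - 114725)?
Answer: 369990407154551985/1412137 ≈ 2.6201e+11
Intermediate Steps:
(1/(-361828 + ((-17 + 12)/(-5 + 9))*(-7035)) - 482713)*(-428056 - 114725) = (1/(-361828 - 5/4*(-7035)) - 482713)*(-542781) = (1/(-361828 + 35175/4) - 482713)*(-542781) = (1/(-1412137/4) - 482713)*(-542781) = (-4/1412137 - 482713)*(-542781) = -681656887685/1412137*(-542781) = 369990407154551985/1412137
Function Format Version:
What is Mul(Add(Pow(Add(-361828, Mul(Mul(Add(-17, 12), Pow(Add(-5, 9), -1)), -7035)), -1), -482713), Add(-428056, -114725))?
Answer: Rational(369990407154551985, 1412137) ≈ 2.6201e+11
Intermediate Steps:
Mul(Add(Pow(Add(-361828, Mul(Mul(Add(-17, 12), Pow(Add(-5, 9), -1)), -7035)), -1), -482713), Add(-428056, -114725)) = Mul(Add(Pow(Add(-361828, Mul(Mul(-5, Pow(4, -1)), -7035)), -1), -482713), -542781) = Mul(Add(Pow(Add(-361828, Mul(Mul(-5, Rational(1, 4)), -7035)), -1), -482713), -542781) = Mul(Add(Pow(Add(-361828, Mul(Rational(-5, 4), -7035)), -1), -482713), -542781) = Mul(Add(Pow(Add(-361828, Rational(35175, 4)), -1), -482713), -542781) = Mul(Add(Pow(Rational(-1412137, 4), -1), -482713), -542781) = Mul(Add(Rational(-4, 1412137), -482713), -542781) = Mul(Rational(-681656887685, 1412137), -542781) = Rational(369990407154551985, 1412137)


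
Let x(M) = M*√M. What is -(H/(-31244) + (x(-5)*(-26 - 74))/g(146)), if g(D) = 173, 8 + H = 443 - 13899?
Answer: -3366/7811 - 500*I*√5/173 ≈ -0.43093 - 6.4626*I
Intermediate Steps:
x(M) = M^(3/2)
H = -13464 (H = -8 + (443 - 13899) = -8 - 13456 = -13464)
-(H/(-31244) + (x(-5)*(-26 - 74))/g(146)) = -(-13464/(-31244) + ((-5)^(3/2)*(-26 - 74))/173) = -(-13464*(-1/31244) + (-5*I*√5*(-100))*(1/173)) = -(3366/7811 + (500*I*√5)*(1/173)) = -(3366/7811 + 500*I*√5/173) = -3366/7811 - 500*I*√5/173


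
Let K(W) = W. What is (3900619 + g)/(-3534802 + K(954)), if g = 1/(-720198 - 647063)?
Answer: -2666582117279/2415846275164 ≈ -1.1038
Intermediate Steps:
g = -1/1367261 (g = 1/(-1367261) = -1/1367261 ≈ -7.3139e-7)
(3900619 + g)/(-3534802 + K(954)) = (3900619 - 1/1367261)/(-3534802 + 954) = (5333164234558/1367261)/(-3533848) = (5333164234558/1367261)*(-1/3533848) = -2666582117279/2415846275164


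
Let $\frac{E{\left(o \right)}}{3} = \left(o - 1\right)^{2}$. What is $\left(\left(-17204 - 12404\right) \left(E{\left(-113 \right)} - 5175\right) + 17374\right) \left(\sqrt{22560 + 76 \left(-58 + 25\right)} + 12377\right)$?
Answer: $-12390836619610 - 6006707580 \sqrt{557} \approx -1.2533 \cdot 10^{13}$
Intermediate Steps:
$E{\left(o \right)} = 3 \left(-1 + o\right)^{2}$ ($E{\left(o \right)} = 3 \left(o - 1\right)^{2} = 3 \left(-1 + o\right)^{2}$)
$\left(\left(-17204 - 12404\right) \left(E{\left(-113 \right)} - 5175\right) + 17374\right) \left(\sqrt{22560 + 76 \left(-58 + 25\right)} + 12377\right) = \left(\left(-17204 - 12404\right) \left(3 \left(-1 - 113\right)^{2} - 5175\right) + 17374\right) \left(\sqrt{22560 + 76 \left(-58 + 25\right)} + 12377\right) = \left(- 29608 \left(3 \left(-114\right)^{2} - 5175\right) + 17374\right) \left(\sqrt{22560 + 76 \left(-33\right)} + 12377\right) = \left(- 29608 \left(3 \cdot 12996 - 5175\right) + 17374\right) \left(\sqrt{22560 - 2508} + 12377\right) = \left(- 29608 \left(38988 - 5175\right) + 17374\right) \left(\sqrt{20052} + 12377\right) = \left(\left(-29608\right) 33813 + 17374\right) \left(6 \sqrt{557} + 12377\right) = \left(-1001135304 + 17374\right) \left(12377 + 6 \sqrt{557}\right) = - 1001117930 \left(12377 + 6 \sqrt{557}\right) = -12390836619610 - 6006707580 \sqrt{557}$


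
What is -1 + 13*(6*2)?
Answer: 155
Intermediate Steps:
-1 + 13*(6*2) = -1 + 13*12 = -1 + 156 = 155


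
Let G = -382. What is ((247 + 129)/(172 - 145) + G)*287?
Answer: -2852206/27 ≈ -1.0564e+5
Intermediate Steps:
((247 + 129)/(172 - 145) + G)*287 = ((247 + 129)/(172 - 145) - 382)*287 = (376/27 - 382)*287 = -9938/27*287 = -2852206/27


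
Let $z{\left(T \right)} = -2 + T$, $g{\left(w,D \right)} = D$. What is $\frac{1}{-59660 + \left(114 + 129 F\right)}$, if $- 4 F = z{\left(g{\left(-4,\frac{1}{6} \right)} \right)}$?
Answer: $- \frac{8}{475895} \approx -1.681 \cdot 10^{-5}$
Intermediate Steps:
$F = \frac{11}{24}$ ($F = - \frac{-2 + \frac{1}{6}}{4} = \left(- \frac{1}{4}\right) \left(- \frac{11}{6}\right) = \frac{11}{24} \approx 0.45833$)
$\frac{1}{-59660 + \left(114 + 129 F\right)} = \frac{1}{-59660 + \left(114 + 129 \cdot \frac{11}{24}\right)} = \frac{1}{-59660 + \left(114 + \frac{473}{8}\right)} = \frac{1}{-59660 + \frac{1385}{8}} = \frac{1}{- \frac{475895}{8}} = - \frac{8}{475895}$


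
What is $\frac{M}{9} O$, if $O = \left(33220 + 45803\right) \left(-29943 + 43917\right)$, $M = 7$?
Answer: $858874646$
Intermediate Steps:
$O = 1104267402$ ($O = 79023 \cdot 13974 = 1104267402$)
$\frac{M}{9} O = \frac{7}{9} \cdot 1104267402 = 858874646$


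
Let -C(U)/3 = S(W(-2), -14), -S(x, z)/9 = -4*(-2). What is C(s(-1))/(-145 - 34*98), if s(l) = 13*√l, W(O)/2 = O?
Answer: -72/1159 ≈ -0.062123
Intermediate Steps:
W(O) = 2*O
S(x, z) = -72 (S(x, z) = -(-36)*(-2) = -9*8 = -72)
C(U) = 216 (C(U) = -3*(-72) = 216)
C(s(-1))/(-145 - 34*98) = 216/(-145 - 34*98) = 216/(-145 - 3332) = 216/(-3477) = 216*(-1/3477) = -72/1159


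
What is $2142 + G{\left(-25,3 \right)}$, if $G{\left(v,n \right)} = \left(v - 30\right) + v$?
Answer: $2062$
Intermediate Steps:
$G{\left(v,n \right)} = -30 + 2 v$ ($G{\left(v,n \right)} = \left(-30 + v\right) + v = -30 + 2 v$)
$2142 + G{\left(-25,3 \right)} = 2142 + \left(-30 + 2 \left(-25\right)\right) = 2142 - 80 = 2062$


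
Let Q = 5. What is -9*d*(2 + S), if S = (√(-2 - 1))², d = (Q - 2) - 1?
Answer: 18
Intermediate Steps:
d = 2 (d = (5 - 2) - 1 = 3 - 1 = 2)
S = -3 (S = (√(-3))² = (I*√3)² = -3)
-9*d*(2 + S) = -18*(2 - 3) = -18*(-1) = -9*(-2) = 18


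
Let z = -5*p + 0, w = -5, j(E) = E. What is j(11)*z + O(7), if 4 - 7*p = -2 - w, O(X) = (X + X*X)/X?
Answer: 1/7 ≈ 0.14286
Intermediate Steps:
O(X) = (X + X**2)/X
p = 1/7 (p = 4/7 - (-2 - 1*(-5))/7 = 4/7 - (-2 + 5)/7 = 4/7 - 1/7*3 = 4/7 - 3/7 = 1/7 ≈ 0.14286)
z = -5/7 (z = -5*1/7 + 0 = -5/7 + 0 = -5/7 ≈ -0.71429)
j(11)*z + O(7) = 11*(-5/7) + (1 + 7) = -55/7 + 8 = 1/7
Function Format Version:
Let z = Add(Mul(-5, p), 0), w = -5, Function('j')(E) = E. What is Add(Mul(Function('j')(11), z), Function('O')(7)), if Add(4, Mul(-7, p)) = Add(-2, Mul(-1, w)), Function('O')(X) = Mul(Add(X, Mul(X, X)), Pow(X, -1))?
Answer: Rational(1, 7) ≈ 0.14286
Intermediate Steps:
Function('O')(X) = Mul(Pow(X, -1), Add(X, Pow(X, 2))) (Function('O')(X) = Mul(Add(X, Pow(X, 2)), Pow(X, -1)) = Mul(Pow(X, -1), Add(X, Pow(X, 2))))
p = Rational(1, 7) (p = Add(Rational(4, 7), Mul(Rational(-1, 7), Add(-2, Mul(-1, -5)))) = Add(Rational(4, 7), Mul(Rational(-1, 7), Add(-2, 5))) = Add(Rational(4, 7), Mul(Rational(-1, 7), 3)) = Add(Rational(4, 7), Rational(-3, 7)) = Rational(1, 7) ≈ 0.14286)
z = Rational(-5, 7) (z = Add(Mul(-5, Rational(1, 7)), 0) = Add(Rational(-5, 7), 0) = Rational(-5, 7) ≈ -0.71429)
Add(Mul(Function('j')(11), z), Function('O')(7)) = Add(Mul(11, Rational(-5, 7)), Add(1, 7)) = Add(Rational(-55, 7), 8) = Rational(1, 7)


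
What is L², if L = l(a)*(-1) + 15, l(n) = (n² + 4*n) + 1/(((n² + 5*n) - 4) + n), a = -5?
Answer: 8281/81 ≈ 102.23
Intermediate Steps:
l(n) = n² + 1/(-4 + n² + 6*n) + 4*n (l(n) = (n² + 4*n) + 1/((-4 + n² + 5*n) + n) = (n² + 4*n) + 1/(-4 + n² + 6*n) = n² + 1/(-4 + n² + 6*n) + 4*n)
L = 91/9 (L = ((1 + (-5)⁴ - 16*(-5) + 10*(-5)³ + 20*(-5)²)/(-4 + (-5)² + 6*(-5)))*(-1) + 15 = ((1 + 625 + 80 + 10*(-125) + 20*25)/(-4 + 25 - 30))*(-1) + 15 = ((1 + 625 + 80 - 1250 + 500)/(-9))*(-1) + 15 = -⅑*(-44)*(-1) + 15 = (44/9)*(-1) + 15 = -44/9 + 15 = 91/9 ≈ 10.111)
L² = (91/9)² = 8281/81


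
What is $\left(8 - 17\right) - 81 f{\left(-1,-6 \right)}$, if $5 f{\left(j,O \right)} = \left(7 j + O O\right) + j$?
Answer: $- \frac{2313}{5} \approx -462.6$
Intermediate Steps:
$f{\left(j,O \right)} = \frac{O^{2}}{5} + \frac{8 j}{5}$ ($f{\left(j,O \right)} = \frac{\left(7 j + O O\right) + j}{5} = \frac{\left(7 j + O^{2}\right) + j}{5} = \frac{\left(O^{2} + 7 j\right) + j}{5} = \frac{O^{2} + 8 j}{5} = \frac{O^{2}}{5} + \frac{8 j}{5}$)
$\left(8 - 17\right) - 81 f{\left(-1,-6 \right)} = \left(8 - 17\right) - 81 \left(\frac{\left(-6\right)^{2}}{5} + \frac{8}{5} \left(-1\right)\right) = -9 - 81 \left(\frac{1}{5} \cdot 36 - \frac{8}{5}\right) = -9 - 81 \left(\frac{36}{5} - \frac{8}{5}\right) = -9 - \frac{2268}{5} = - \frac{2313}{5}$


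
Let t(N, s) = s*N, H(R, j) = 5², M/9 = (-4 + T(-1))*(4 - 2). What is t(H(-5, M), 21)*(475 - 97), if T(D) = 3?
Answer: 198450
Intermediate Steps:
M = -18 (M = 9*((-4 + 3)*(4 - 2)) = 9*(-1*2) = 9*(-2) = -18)
H(R, j) = 25
t(N, s) = N*s
t(H(-5, M), 21)*(475 - 97) = (25*21)*(475 - 97) = 525*378 = 198450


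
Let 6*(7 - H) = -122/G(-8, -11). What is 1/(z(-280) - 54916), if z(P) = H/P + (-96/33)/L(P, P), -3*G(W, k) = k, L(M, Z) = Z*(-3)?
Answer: -4620/253712143 ≈ -1.8210e-5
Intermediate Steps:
L(M, Z) = -3*Z
G(W, k) = -k/3
H = 138/11 (H = 7 - (-61)/(3*((-1/3*(-11)))) = 7 - (-61)/(3*11/3) = 7 - (-61)*3/(3*11) = 7 - 1/6*(-366/11) = 7 + 61/11 = 138/11 ≈ 12.545)
z(P) = 446/(33*P) (z(P) = 138/(11*P) + (-96/33)/((-3*P)) = 138/(11*P) + (-96*1/33)*(-1/(3*P)) = 138/(11*P) - (-32)/(33*P) = 138/(11*P) + 32/(33*P) = 446/(33*P))
1/(z(-280) - 54916) = 1/((446/33)/(-280) - 54916) = 1/((446/33)*(-1/280) - 54916) = 1/(-223/4620 - 54916) = 1/(-253712143/4620) = -4620/253712143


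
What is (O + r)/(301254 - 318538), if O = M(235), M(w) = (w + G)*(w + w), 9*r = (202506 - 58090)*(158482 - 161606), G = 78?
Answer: 224915797/77778 ≈ 2891.8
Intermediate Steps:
r = -451155584/9 (r = ((202506 - 58090)*(158482 - 161606))/9 = (144416*(-3124))/9 = (1/9)*(-451155584) = -451155584/9 ≈ -5.0128e+7)
M(w) = 2*w*(78 + w) (M(w) = (w + 78)*(w + w) = (78 + w)*(2*w) = 2*w*(78 + w))
O = 147110 (O = 2*235*(78 + 235) = 2*235*313 = 147110)
(O + r)/(301254 - 318538) = (147110 - 451155584/9)/(301254 - 318538) = -449831594/9/(-17284) = -449831594/9*(-1/17284) = 224915797/77778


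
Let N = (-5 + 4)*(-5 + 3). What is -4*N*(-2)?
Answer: 16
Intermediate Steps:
N = 2 (N = -1*(-2) = 2)
-4*N*(-2) = -4*2*(-2) = -8*(-2) = 16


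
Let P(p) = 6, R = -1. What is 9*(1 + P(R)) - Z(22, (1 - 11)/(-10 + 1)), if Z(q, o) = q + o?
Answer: 359/9 ≈ 39.889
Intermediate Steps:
Z(q, o) = o + q
9*(1 + P(R)) - Z(22, (1 - 11)/(-10 + 1)) = 9*(1 + 6) - ((1 - 11)/(-10 + 1) + 22) = 9*7 - (-10/(-9) + 22) = 63 - (-10*(-⅑) + 22) = 63 - (10/9 + 22) = 63 - 1*208/9 = 63 - 208/9 = 359/9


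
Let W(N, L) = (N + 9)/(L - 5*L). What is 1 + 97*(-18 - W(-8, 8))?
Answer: -55743/32 ≈ -1742.0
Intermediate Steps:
W(N, L) = -(9 + N)/(4*L) (W(N, L) = (9 + N)/((-4*L)) = (9 + N)*(-1/(4*L)) = -(9 + N)/(4*L))
1 + 97*(-18 - W(-8, 8)) = 1 + 97*(-18 - (-9 - 1*(-8))/(4*8)) = 1 + 97*(-18 - (-9 + 8)/(4*8)) = 1 + 97*(-18 - (-1)/(4*8)) = 1 + 97*(-18 - 1*(-1/32)) = 1 + 97*(-18 + 1/32) = 1 + 97*(-575/32) = 1 - 55775/32 = -55743/32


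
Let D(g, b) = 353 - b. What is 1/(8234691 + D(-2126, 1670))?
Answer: 1/8233374 ≈ 1.2146e-7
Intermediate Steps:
1/(8234691 + D(-2126, 1670)) = 1/(8234691 + (353 - 1*1670)) = 1/(8234691 + (353 - 1670)) = 1/(8234691 - 1317) = 1/8233374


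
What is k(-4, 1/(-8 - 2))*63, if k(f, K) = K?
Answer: -63/10 ≈ -6.3000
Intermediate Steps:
k(-4, 1/(-8 - 2))*63 = 63/(-8 - 2) = 63/(-10) = -⅒*63 = -63/10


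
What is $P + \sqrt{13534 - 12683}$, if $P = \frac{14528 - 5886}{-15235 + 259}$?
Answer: $- \frac{4321}{7488} + \sqrt{851} \approx 28.595$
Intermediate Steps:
$P = - \frac{4321}{7488}$ ($P = \frac{8642}{-14976} = 8642 \left(- \frac{1}{14976}\right) = - \frac{4321}{7488} \approx -0.57706$)
$P + \sqrt{13534 - 12683} = - \frac{4321}{7488} + \sqrt{13534 - 12683} = - \frac{4321}{7488} + \sqrt{851}$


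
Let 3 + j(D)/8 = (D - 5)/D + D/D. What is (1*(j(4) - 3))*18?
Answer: -378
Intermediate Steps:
j(D) = -16 + 8*(-5 + D)/D (j(D) = -24 + 8*((D - 5)/D + D/D) = -24 + 8*((-5 + D)/D + 1) = -24 + 8*(1 + (-5 + D)/D) = -24 + (8 + 8*(-5 + D)/D) = -16 + 8*(-5 + D)/D)
(1*(j(4) - 3))*18 = (1*((-8 - 40/4) - 3))*18 = (1*((-8 - 40*¼) - 3))*18 = (1*((-8 - 10) - 3))*18 = (1*(-18 - 3))*18 = (1*(-21))*18 = -21*18 = -378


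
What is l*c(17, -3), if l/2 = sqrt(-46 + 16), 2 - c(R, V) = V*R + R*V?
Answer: 208*I*sqrt(30) ≈ 1139.3*I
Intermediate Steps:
c(R, V) = 2 - 2*R*V (c(R, V) = 2 - (V*R + R*V) = 2 - (R*V + R*V) = 2 - 2*R*V)
l = 2*I*sqrt(30) (l = 2*sqrt(-46 + 16) = 2*sqrt(-30) = 2*(I*sqrt(30)) = 2*I*sqrt(30) ≈ 10.954*I)
l*c(17, -3) = (2*I*sqrt(30))*(2 - 2*17*(-3)) = (2*I*sqrt(30))*(2 + 102) = (2*I*sqrt(30))*104 = 208*I*sqrt(30)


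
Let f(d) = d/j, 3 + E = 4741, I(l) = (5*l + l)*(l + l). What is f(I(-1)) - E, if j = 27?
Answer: -42638/9 ≈ -4737.6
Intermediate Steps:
I(l) = 12*l² (I(l) = (6*l)*(2*l) = 12*l²)
E = 4738 (E = -3 + 4741 = 4738)
f(d) = d/27
f(I(-1)) - E = (12*(-1)²)/27 - 1*4738 = (12*1)/27 - 4738 = (1/27)*12 - 4738 = 4/9 - 4738 = -42638/9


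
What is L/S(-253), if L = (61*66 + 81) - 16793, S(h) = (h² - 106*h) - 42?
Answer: -12686/90785 ≈ -0.13974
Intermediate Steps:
S(h) = -42 + h² - 106*h
L = -12686 (L = (4026 + 81) - 16793 = 4107 - 16793 = -12686)
L/S(-253) = -12686/(-42 + (-253)² - 106*(-253)) = -12686/(-42 + 64009 + 26818) = -12686/90785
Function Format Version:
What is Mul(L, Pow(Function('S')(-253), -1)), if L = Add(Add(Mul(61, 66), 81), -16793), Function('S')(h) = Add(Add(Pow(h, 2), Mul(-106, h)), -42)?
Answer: Rational(-12686, 90785) ≈ -0.13974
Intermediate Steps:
Function('S')(h) = Add(-42, Pow(h, 2), Mul(-106, h))
L = -12686 (L = Add(Add(4026, 81), -16793) = Add(4107, -16793) = -12686)
Mul(L, Pow(Function('S')(-253), -1)) = Mul(-12686, Pow(Add(-42, Pow(-253, 2), Mul(-106, -253)), -1)) = Mul(-12686, Pow(Add(-42, 64009, 26818), -1)) = Mul(-12686, Pow(90785, -1)) = Mul(-12686, Rational(1, 90785)) = Rational(-12686, 90785)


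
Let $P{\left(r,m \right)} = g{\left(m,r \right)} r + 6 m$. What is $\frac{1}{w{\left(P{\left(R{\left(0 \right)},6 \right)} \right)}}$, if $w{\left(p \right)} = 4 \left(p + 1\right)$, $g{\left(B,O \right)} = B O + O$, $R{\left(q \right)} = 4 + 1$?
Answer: $\frac{1}{848} \approx 0.0011792$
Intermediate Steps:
$R{\left(q \right)} = 5$
$g{\left(B,O \right)} = O + B O$
$P{\left(r,m \right)} = 6 m + r^{2} \left(1 + m\right)$ ($P{\left(r,m \right)} = r \left(1 + m\right) r + 6 m = r^{2} \left(1 + m\right) + 6 m = 6 m + r^{2} \left(1 + m\right)$)
$w{\left(p \right)} = 4 + 4 p$ ($w{\left(p \right)} = 4 \left(1 + p\right) = 4 + 4 p$)
$\frac{1}{w{\left(P{\left(R{\left(0 \right)},6 \right)} \right)}} = \frac{1}{4 + 4 \left(6 \cdot 6 + 5^{2} \left(1 + 6\right)\right)} = \frac{1}{4 + 4 \left(36 + 25 \cdot 7\right)} = \frac{1}{4 + 4 \left(36 + 175\right)} = \frac{1}{4 + 4 \cdot 211} = \frac{1}{4 + 844} = \frac{1}{848}$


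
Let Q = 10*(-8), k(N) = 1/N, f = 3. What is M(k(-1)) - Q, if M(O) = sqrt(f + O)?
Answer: 80 + sqrt(2) ≈ 81.414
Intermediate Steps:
M(O) = sqrt(3 + O)
Q = -80
M(k(-1)) - Q = sqrt(3 + 1/(-1)) - 1*(-80) = sqrt(3 - 1) + 80 = sqrt(2) + 80 = 80 + sqrt(2)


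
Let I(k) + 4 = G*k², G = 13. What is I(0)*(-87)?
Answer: 348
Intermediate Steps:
I(k) = -4 + 13*k²
I(0)*(-87) = (-4 + 13*0²)*(-87) = (-4 + 13*0)*(-87) = (-4 + 0)*(-87) = -4*(-87) = 348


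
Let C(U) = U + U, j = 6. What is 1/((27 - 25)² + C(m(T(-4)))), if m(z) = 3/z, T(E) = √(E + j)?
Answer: -2 + 3*√2/2 ≈ 0.12132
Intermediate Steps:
T(E) = √(6 + E) (T(E) = √(E + 6) = √(6 + E))
C(U) = 2*U
1/((27 - 25)² + C(m(T(-4)))) = 1/((27 - 25)² + 2*(3/(√(6 - 4)))) = 1/(2² + 2*(3/(√2))) = 1/(4 + 2*(3*(√2/2))) = 1/(4 + 2*(3*√2/2)) = 1/(4 + 3*√2)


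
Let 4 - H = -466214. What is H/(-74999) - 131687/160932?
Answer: -84905788489/12069739068 ≈ -7.0346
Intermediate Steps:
H = 466218 (H = 4 - 1*(-466214) = 4 + 466214 = 466218)
H/(-74999) - 131687/160932 = 466218/(-74999) - 131687/160932 = 466218*(-1/74999) - 131687*1/160932 = -466218/74999 - 131687/160932 = -84905788489/12069739068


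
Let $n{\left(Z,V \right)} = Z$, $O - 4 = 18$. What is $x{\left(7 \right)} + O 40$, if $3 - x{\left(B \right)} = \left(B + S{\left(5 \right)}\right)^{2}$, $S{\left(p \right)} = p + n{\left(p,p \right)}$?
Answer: $594$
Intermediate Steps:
$O = 22$ ($O = 4 + 18 = 22$)
$S{\left(p \right)} = 2 p$ ($S{\left(p \right)} = p + p = 2 p$)
$x{\left(B \right)} = 3 - \left(10 + B\right)^{2}$ ($x{\left(B \right)} = 3 - \left(B + 2 \cdot 5\right)^{2} = 3 - \left(B + 10\right)^{2} = 3 - \left(10 + B\right)^{2}$)
$x{\left(7 \right)} + O 40 = \left(3 - \left(10 + 7\right)^{2}\right) + 22 \cdot 40 = \left(3 - 17^{2}\right) + 880 = \left(3 - 289\right) + 880 = -286 + 880 = 594$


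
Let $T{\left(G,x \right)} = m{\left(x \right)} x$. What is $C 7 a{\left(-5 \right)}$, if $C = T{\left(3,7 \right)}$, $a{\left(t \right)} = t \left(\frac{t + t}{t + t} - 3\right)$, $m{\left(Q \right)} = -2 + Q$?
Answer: $2450$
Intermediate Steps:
$a{\left(t \right)} = - 2 t$ ($a{\left(t \right)} = t \left(\frac{2 t}{2 t} - 3\right) = t \left(2 t \frac{1}{2 t} - 3\right) = t \left(1 - 3\right) = t \left(-2\right) = - 2 t$)
$T{\left(G,x \right)} = x \left(-2 + x\right)$ ($T{\left(G,x \right)} = \left(-2 + x\right) x = x \left(-2 + x\right)$)
$C = 35$ ($C = 7 \left(-2 + 7\right) = 7 \cdot 5 = 35$)
$C 7 a{\left(-5 \right)} = 35 \cdot 7 \left(\left(-2\right) \left(-5\right)\right) = 245 \cdot 10 = 2450$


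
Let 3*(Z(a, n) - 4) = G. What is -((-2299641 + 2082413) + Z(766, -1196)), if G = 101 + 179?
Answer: 651392/3 ≈ 2.1713e+5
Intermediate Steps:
G = 280
Z(a, n) = 292/3 (Z(a, n) = 4 + (⅓)*280 = 4 + 280/3 = 292/3)
-((-2299641 + 2082413) + Z(766, -1196)) = -((-2299641 + 2082413) + 292/3) = -(-217228 + 292/3) = -1*(-651392/3) = 651392/3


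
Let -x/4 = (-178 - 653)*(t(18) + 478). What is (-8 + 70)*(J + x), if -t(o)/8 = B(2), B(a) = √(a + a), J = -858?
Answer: 95159460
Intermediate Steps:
B(a) = √2*√a (B(a) = √(2*a) = √2*√a)
t(o) = -16 (t(o) = -8*√2*√2 = -8*2 = -16)
x = 1535688 (x = -4*(-178 - 653)*(-16 + 478) = -(-3324)*462 = -4*(-383922) = 1535688)
(-8 + 70)*(J + x) = (-8 + 70)*(-858 + 1535688) = 62*1534830 = 95159460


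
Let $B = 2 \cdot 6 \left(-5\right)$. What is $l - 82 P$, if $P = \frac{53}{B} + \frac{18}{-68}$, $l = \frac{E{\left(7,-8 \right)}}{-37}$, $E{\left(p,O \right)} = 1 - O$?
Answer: $\frac{1771817}{18870} \approx 93.896$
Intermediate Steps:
$B = -60$ ($B = 12 \left(-5\right) = -60$)
$l = - \frac{9}{37}$ ($l = \frac{1 - -8}{-37} = \left(1 + 8\right) \left(- \frac{1}{37}\right) = 9 \left(- \frac{1}{37}\right) = - \frac{9}{37} \approx -0.24324$)
$P = - \frac{1171}{1020}$ ($P = \frac{53}{-60} + \frac{18}{-68} = 53 \left(- \frac{1}{60}\right) + 18 \left(- \frac{1}{68}\right) = - \frac{53}{60} - \frac{9}{34} = - \frac{1171}{1020} \approx -1.148$)
$l - 82 P = - \frac{9}{37} - - \frac{48011}{510} = - \frac{9}{37} + \frac{48011}{510} = \frac{1771817}{18870}$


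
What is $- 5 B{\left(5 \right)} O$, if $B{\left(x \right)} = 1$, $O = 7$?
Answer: $-35$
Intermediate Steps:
$- 5 B{\left(5 \right)} O = \left(-5\right) 1 \cdot 7 = \left(-5\right) 7 = -35$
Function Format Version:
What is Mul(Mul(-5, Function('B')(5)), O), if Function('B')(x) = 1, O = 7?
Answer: -35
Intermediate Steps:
Mul(Mul(-5, Function('B')(5)), O) = Mul(Mul(-5, 1), 7) = Mul(-5, 7) = -35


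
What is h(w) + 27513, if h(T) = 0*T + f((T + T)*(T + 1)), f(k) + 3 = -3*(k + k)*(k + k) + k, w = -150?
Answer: -23977007790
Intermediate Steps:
f(k) = -3 + k - 12*k² (f(k) = -3 + (-3*(k + k)*(k + k) + k) = -3 + (-3*2*k*2*k + k) = -3 + (-12*k² + k) = -3 + (k - 12*k²) = -3 + k - 12*k²)
h(T) = -3 - 48*T²*(1 + T)² + 2*T*(1 + T) (h(T) = 0*T + (-3 + (T + T)*(T + 1) - 12*(T + 1)²*(T + T)²) = 0 + (-3 + (2*T)*(1 + T) - 12*4*T²*(1 + T)²) = 0 + (-3 + 2*T*(1 + T) - 12*4*T²*(1 + T)²) = 0 + (-3 + 2*T*(1 + T) - 48*T²*(1 + T)²) = 0 + (-3 - 48*T²*(1 + T)² + 2*T*(1 + T)) = -3 - 48*T²*(1 + T)² + 2*T*(1 + T))
h(w) + 27513 = (-3 - 48*(-150)²*(1 - 150)² + 2*(-150)*(1 - 150)) + 27513 = (-3 - 48*22500*(-149)² + 2*(-150)*(-149)) + 27513 = (-3 - 48*22500*22201 + 44700) + 27513 = (-3 - 23977080000 + 44700) + 27513 = -23977035303 + 27513 = -23977007790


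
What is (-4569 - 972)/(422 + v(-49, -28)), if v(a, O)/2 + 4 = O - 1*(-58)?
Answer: -1847/158 ≈ -11.690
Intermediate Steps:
v(a, O) = 108 + 2*O (v(a, O) = -8 + 2*(O - 1*(-58)) = -8 + 2*(O + 58) = -8 + 2*(58 + O) = -8 + (116 + 2*O) = 108 + 2*O)
(-4569 - 972)/(422 + v(-49, -28)) = (-4569 - 972)/(422 + (108 + 2*(-28))) = -5541/(422 + (108 - 56)) = -5541/(422 + 52) = -5541/474 = -5541*1/474 = -1847/158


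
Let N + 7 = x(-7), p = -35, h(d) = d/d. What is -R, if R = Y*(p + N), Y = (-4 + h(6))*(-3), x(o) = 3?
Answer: 351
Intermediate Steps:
h(d) = 1
N = -4 (N = -7 + 3 = -4)
Y = 9 (Y = (-4 + 1)*(-3) = -3*(-3) = 9)
R = -351 (R = 9*(-35 - 4) = 9*(-39) = -351)
-R = -1*(-351) = 351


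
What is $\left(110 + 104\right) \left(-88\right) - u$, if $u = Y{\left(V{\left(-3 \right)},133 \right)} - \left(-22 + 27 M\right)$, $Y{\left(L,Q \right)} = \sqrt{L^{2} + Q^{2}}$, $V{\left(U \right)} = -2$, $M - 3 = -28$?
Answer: $-19529 - \sqrt{17693} \approx -19662.0$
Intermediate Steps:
$M = -25$ ($M = 3 - 28 = -25$)
$u = 697 + \sqrt{17693}$ ($u = \sqrt{\left(-2\right)^{2} + 133^{2}} + \left(22 - -675\right) = \sqrt{4 + 17689} + \left(22 + 675\right) = \sqrt{17693} + 697 = 697 + \sqrt{17693} \approx 830.01$)
$\left(110 + 104\right) \left(-88\right) - u = \left(110 + 104\right) \left(-88\right) - \left(697 + \sqrt{17693}\right) = 214 \left(-88\right) - \left(697 + \sqrt{17693}\right) = -18832 - \left(697 + \sqrt{17693}\right) = -19529 - \sqrt{17693}$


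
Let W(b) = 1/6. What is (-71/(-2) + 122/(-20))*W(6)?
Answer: 49/10 ≈ 4.9000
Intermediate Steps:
W(b) = ⅙
(-71/(-2) + 122/(-20))*W(6) = (-71/(-2) + 122/(-20))*(⅙) = (-71*(-½) + 122*(-1/20))*(⅙) = (71/2 - 61/10)*(⅙) = (147/5)*(⅙) = 49/10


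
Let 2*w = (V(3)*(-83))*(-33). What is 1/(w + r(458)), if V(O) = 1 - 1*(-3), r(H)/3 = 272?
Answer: 1/6294 ≈ 0.00015888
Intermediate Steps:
r(H) = 816 (r(H) = 3*272 = 816)
V(O) = 4 (V(O) = 1 + 3 = 4)
w = 5478 (w = ((4*(-83))*(-33))/2 = (-332*(-33))/2 = (½)*10956 = 5478)
1/(w + r(458)) = 1/(5478 + 816) = 1/6294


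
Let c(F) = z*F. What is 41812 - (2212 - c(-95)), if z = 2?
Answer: 39410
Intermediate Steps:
c(F) = 2*F
41812 - (2212 - c(-95)) = 41812 - (2212 - 2*(-95)) = 41812 - (2212 - 1*(-190)) = 41812 - (2212 + 190) = 41812 - 1*2402 = 41812 - 2402 = 39410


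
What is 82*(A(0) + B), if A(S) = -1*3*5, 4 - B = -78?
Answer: 5494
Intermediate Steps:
B = 82 (B = 4 - 1*(-78) = 4 + 78 = 82)
A(S) = -15 (A(S) = -3*5 = -15)
82*(A(0) + B) = 82*(-15 + 82) = 82*67 = 5494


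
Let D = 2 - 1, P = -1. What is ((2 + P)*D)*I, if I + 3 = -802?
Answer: -805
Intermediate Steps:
I = -805 (I = -3 - 802 = -805)
D = 1
((2 + P)*D)*I = ((2 - 1)*1)*(-805) = (1*1)*(-805) = 1*(-805) = -805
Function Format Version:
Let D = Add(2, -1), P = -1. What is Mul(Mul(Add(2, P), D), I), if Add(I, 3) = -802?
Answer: -805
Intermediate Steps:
I = -805 (I = Add(-3, -802) = -805)
D = 1
Mul(Mul(Add(2, P), D), I) = Mul(Mul(Add(2, -1), 1), -805) = Mul(Mul(1, 1), -805) = Mul(1, -805) = -805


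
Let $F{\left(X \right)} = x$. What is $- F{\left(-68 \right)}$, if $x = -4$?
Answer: $4$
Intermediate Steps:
$F{\left(X \right)} = -4$
$- F{\left(-68 \right)} = \left(-1\right) \left(-4\right) = 4$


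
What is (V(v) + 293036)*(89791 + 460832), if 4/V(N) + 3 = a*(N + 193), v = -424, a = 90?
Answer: 38563214355976/239 ≈ 1.6135e+11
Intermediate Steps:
V(N) = 4/(17367 + 90*N) (V(N) = 4/(-3 + 90*(N + 193)) = 4/(-3 + 90*(193 + N)) = 4/(-3 + (17370 + 90*N)) = 4/(17367 + 90*N))
(V(v) + 293036)*(89791 + 460832) = (4/(3*(5789 + 30*(-424))) + 293036)*(89791 + 460832) = (4/(3*(5789 - 12720)) + 293036)*550623 = ((4/3)/(-6931) + 293036)*550623 = ((4/3)*(-1/6931) + 293036)*550623 = (-4/20793 + 293036)*550623 = (6093097544/20793)*550623 = 38563214355976/239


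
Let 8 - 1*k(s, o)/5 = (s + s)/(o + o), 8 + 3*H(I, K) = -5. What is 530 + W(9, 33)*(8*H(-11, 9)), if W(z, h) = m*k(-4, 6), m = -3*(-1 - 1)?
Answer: -25450/3 ≈ -8483.3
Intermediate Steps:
H(I, K) = -13/3 (H(I, K) = -8/3 + (⅓)*(-5) = -8/3 - 5/3 = -13/3)
m = 6 (m = -3*(-2) = 6)
k(s, o) = 40 - 5*s/o (k(s, o) = 40 - 5*(s + s)/(o + o) = 40 - 5*2*s/(2*o) = 40 - 5*2*s*1/(2*o) = 40 - 5*s/o)
W(z, h) = 260 (W(z, h) = 6*(40 - 5*(-4)/6) = 6*(40 - 5*(-4)*⅙) = 6*(40 + 10/3) = 6*(130/3) = 260)
530 + W(9, 33)*(8*H(-11, 9)) = 530 + 260*(8*(-13/3)) = 530 + 260*(-104/3) = 530 - 27040/3 = -25450/3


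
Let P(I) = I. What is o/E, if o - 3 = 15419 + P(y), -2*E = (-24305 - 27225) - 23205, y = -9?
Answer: 30826/74735 ≈ 0.41247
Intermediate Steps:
E = 74735/2 (E = -((-24305 - 27225) - 23205)/2 = -(-51530 - 23205)/2 = -½*(-74735) = 74735/2 ≈ 37368.)
o = 15413 (o = 3 + (15419 - 9) = 3 + 15410 = 15413)
o/E = 15413/(74735/2) = 15413*(2/74735) = 30826/74735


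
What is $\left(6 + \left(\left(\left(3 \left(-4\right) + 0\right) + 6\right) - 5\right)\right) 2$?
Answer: $-10$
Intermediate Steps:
$\left(6 + \left(\left(\left(3 \left(-4\right) + 0\right) + 6\right) - 5\right)\right) 2 = \left(6 + \left(\left(\left(-12 + 0\right) + 6\right) - 5\right)\right) 2 = \left(6 + \left(\left(-12 + 6\right) - 5\right)\right) 2 = \left(6 - 11\right) 2 = \left(-5\right) 2 = -10$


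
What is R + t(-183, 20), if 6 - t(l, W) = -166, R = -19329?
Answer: -19157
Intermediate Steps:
t(l, W) = 172 (t(l, W) = 6 - 1*(-166) = 6 + 166 = 172)
R + t(-183, 20) = -19329 + 172 = -19157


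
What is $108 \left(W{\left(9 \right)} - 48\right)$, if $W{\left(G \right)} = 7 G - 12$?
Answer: $324$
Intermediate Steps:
$W{\left(G \right)} = -12 + 7 G$
$108 \left(W{\left(9 \right)} - 48\right) = 108 \left(\left(-12 + 7 \cdot 9\right) - 48\right) = 108 \left(\left(-12 + 63\right) - 48\right) = 108 \left(51 - 48\right) = 108 \cdot 3 = 324$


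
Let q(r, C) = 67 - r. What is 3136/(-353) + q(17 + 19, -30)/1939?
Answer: -6069761/684467 ≈ -8.8679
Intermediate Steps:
3136/(-353) + q(17 + 19, -30)/1939 = 3136/(-353) + (67 - (17 + 19))/1939 = 3136*(-1/353) + (67 - 1*36)*(1/1939) = -3136/353 + (67 - 36)*(1/1939) = -3136/353 + 31*(1/1939) = -3136/353 + 31/1939 = -6069761/684467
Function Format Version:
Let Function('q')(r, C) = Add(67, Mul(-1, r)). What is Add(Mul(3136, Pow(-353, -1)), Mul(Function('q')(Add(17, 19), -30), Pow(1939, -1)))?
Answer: Rational(-6069761, 684467) ≈ -8.8679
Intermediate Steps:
Add(Mul(3136, Pow(-353, -1)), Mul(Function('q')(Add(17, 19), -30), Pow(1939, -1))) = Add(Mul(3136, Pow(-353, -1)), Mul(Add(67, Mul(-1, Add(17, 19))), Pow(1939, -1))) = Add(Mul(3136, Rational(-1, 353)), Mul(Add(67, Mul(-1, 36)), Rational(1, 1939))) = Add(Rational(-3136, 353), Mul(Add(67, -36), Rational(1, 1939))) = Add(Rational(-3136, 353), Mul(31, Rational(1, 1939))) = Add(Rational(-3136, 353), Rational(31, 1939)) = Rational(-6069761, 684467)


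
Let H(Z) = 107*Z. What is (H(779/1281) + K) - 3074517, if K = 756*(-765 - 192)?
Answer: -4865166176/1281 ≈ -3.7979e+6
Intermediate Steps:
K = -723492 (K = 756*(-957) = -723492)
(H(779/1281) + K) - 3074517 = (107*(779/1281) - 723492) - 3074517 = (83353/1281 - 723492) - 3074517 = -926709899/1281 - 3074517 = -4865166176/1281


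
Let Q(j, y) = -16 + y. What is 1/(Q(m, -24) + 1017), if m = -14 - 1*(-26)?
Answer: 1/977 ≈ 0.0010235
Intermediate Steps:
m = 12 (m = -14 + 26 = 12)
1/(Q(m, -24) + 1017) = 1/((-16 - 24) + 1017) = 1/(-40 + 1017) = 1/977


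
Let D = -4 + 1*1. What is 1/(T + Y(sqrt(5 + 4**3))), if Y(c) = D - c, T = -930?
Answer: -311/290140 + sqrt(69)/870420 ≈ -0.0010624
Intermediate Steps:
D = -3 (D = -4 + 1 = -3)
Y(c) = -3 - c
1/(T + Y(sqrt(5 + 4**3))) = 1/(-930 + (-3 - sqrt(5 + 4**3))) = 1/(-930 + (-3 - sqrt(5 + 64))) = 1/(-930 + (-3 - sqrt(69))) = 1/(-933 - sqrt(69))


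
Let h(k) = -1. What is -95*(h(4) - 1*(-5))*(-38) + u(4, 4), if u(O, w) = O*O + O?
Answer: 14460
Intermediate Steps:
u(O, w) = O + O² (u(O, w) = O² + O = O + O²)
-95*(h(4) - 1*(-5))*(-38) + u(4, 4) = -95*(-1 - 1*(-5))*(-38) + 4*(1 + 4) = -95*(-1 + 5)*(-38) + 4*5 = -380*(-38) + 20 = -95*(-152) + 20 = 14440 + 20 = 14460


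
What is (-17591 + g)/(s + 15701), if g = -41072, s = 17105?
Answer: -58663/32806 ≈ -1.7882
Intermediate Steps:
(-17591 + g)/(s + 15701) = (-17591 - 41072)/(17105 + 15701) = -58663/32806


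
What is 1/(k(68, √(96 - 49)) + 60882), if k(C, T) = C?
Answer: 1/60950 ≈ 1.6407e-5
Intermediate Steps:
1/(k(68, √(96 - 49)) + 60882) = 1/(68 + 60882) = 1/60950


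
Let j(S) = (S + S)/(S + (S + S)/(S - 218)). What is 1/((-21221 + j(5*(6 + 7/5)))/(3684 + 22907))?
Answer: -4759789/3798197 ≈ -1.2532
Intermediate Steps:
j(S) = 2*S/(S + 2*S/(-218 + S)) (j(S) = (2*S)/(S + (2*S)/(-218 + S)) = (2*S)/(S + 2*S/(-218 + S)) = 2*S/(S + 2*S/(-218 + S)))
1/((-21221 + j(5*(6 + 7/5)))/(3684 + 22907)) = 1/((-21221 + 2*(-218 + 5*(6 + 7/5))/(-216 + 5*(6 + 7/5)))/(3684 + 22907)) = 1/((-21221 + 2*(-218 + 5*(6 + 7*(⅕)))/(-216 + 5*(6 + 7*(⅕))))/26591) = 1/((-21221 + 2*(-218 + 5*(6 + 7/5))/(-216 + 5*(6 + 7/5)))*(1/26591)) = 1/((-21221 + 2*(-218 + 5*(37/5))/(-216 + 5*(37/5)))*(1/26591)) = 1/((-21221 + 2*(-218 + 37)/(-216 + 37))*(1/26591)) = 1/((-21221 + 2*(-181)/(-179))*(1/26591)) = 1/((-21221 + 2*(-1/179)*(-181))*(1/26591)) = 1/((-21221 + 362/179)*(1/26591)) = 1/(-3798197/179*1/26591) = 1/(-3798197/4759789) = -4759789/3798197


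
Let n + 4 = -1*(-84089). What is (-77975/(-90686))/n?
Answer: 15595/1525066462 ≈ 1.0226e-5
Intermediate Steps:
n = 84085 (n = -4 - 1*(-84089) = -4 + 84089 = 84085)
(-77975/(-90686))/n = -77975/(-90686)/84085 = -77975*(-1/90686)*(1/84085) = (77975/90686)*(1/84085) = 15595/1525066462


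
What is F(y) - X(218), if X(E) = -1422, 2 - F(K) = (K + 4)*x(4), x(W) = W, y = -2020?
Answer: 9488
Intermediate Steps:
F(K) = -14 - 4*K (F(K) = 2 - (K + 4)*4 = 2 - (4 + K)*4 = 2 - (16 + 4*K) = 2 + (-16 - 4*K) = -14 - 4*K)
F(y) - X(218) = (-14 - 4*(-2020)) - 1*(-1422) = (-14 + 8080) + 1422 = 8066 + 1422 = 9488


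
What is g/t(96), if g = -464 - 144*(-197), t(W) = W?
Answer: 872/3 ≈ 290.67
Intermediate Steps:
g = 27904 (g = -464 + 28368 = 27904)
g/t(96) = 27904/96 = 27904*(1/96) = 872/3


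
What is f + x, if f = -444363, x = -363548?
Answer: -807911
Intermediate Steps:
f + x = -444363 - 363548 = -807911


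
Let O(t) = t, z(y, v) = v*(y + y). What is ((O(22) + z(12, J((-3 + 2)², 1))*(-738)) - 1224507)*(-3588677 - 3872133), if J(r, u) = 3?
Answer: 9532087533010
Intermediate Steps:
z(y, v) = 2*v*y (z(y, v) = v*(2*y) = 2*v*y)
((O(22) + z(12, J((-3 + 2)², 1))*(-738)) - 1224507)*(-3588677 - 3872133) = ((22 + (2*3*12)*(-738)) - 1224507)*(-3588677 - 3872133) = ((22 + 72*(-738)) - 1224507)*(-7460810) = ((22 - 53136) - 1224507)*(-7460810) = (-53114 - 1224507)*(-7460810) = -1277621*(-7460810) = 9532087533010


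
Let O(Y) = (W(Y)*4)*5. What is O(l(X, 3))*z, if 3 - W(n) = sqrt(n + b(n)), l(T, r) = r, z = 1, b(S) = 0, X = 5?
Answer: 60 - 20*sqrt(3) ≈ 25.359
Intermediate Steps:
W(n) = 3 - sqrt(n) (W(n) = 3 - sqrt(n + 0) = 3 - sqrt(n))
O(Y) = 60 - 20*sqrt(Y) (O(Y) = ((3 - sqrt(Y))*4)*5 = (12 - 4*sqrt(Y))*5 = 60 - 20*sqrt(Y))
O(l(X, 3))*z = (60 - 20*sqrt(3))*1 = 60 - 20*sqrt(3)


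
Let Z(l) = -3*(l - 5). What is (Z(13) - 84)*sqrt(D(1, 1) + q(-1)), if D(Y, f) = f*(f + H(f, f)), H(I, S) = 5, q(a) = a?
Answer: -108*sqrt(5) ≈ -241.50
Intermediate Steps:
Z(l) = 15 - 3*l (Z(l) = -3*(-5 + l) = 15 - 3*l)
D(Y, f) = f*(5 + f) (D(Y, f) = f*(f + 5) = f*(5 + f))
(Z(13) - 84)*sqrt(D(1, 1) + q(-1)) = ((15 - 3*13) - 84)*sqrt(1*(5 + 1) - 1) = ((15 - 39) - 84)*sqrt(1*6 - 1) = (-24 - 84)*sqrt(6 - 1) = -108*sqrt(5)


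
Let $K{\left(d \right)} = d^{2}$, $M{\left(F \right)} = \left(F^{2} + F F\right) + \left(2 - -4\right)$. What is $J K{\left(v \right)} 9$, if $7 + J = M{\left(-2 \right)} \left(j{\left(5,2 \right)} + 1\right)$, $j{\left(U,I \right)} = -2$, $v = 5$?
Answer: $-4725$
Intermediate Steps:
$M{\left(F \right)} = 6 + 2 F^{2}$ ($M{\left(F \right)} = \left(F^{2} + F^{2}\right) + \left(2 + 4\right) = 2 F^{2} + 6 = 6 + 2 F^{2}$)
$J = -21$ ($J = -7 + \left(6 + 2 \left(-2\right)^{2}\right) \left(-2 + 1\right) = -7 + \left(6 + 2 \cdot 4\right) \left(-1\right) = -7 + \left(6 + 8\right) \left(-1\right) = -7 + 14 \left(-1\right) = -7 - 14 = -21$)
$J K{\left(v \right)} 9 = - 21 \cdot 5^{2} \cdot 9 = \left(-21\right) 25 \cdot 9 = \left(-525\right) 9 = -4725$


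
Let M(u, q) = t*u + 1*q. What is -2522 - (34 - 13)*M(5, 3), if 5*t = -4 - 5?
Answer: -2396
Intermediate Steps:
t = -9/5 (t = (-4 - 5)/5 = (1/5)*(-9) = -9/5 ≈ -1.8000)
M(u, q) = q - 9*u/5 (M(u, q) = -9*u/5 + 1*q = -9*u/5 + q = q - 9*u/5)
-2522 - (34 - 13)*M(5, 3) = -2522 - (34 - 13)*(3 - 9/5*5) = -2522 - 21*(3 - 9) = -2522 - 21*(-6) = -2522 - 1*(-126) = -2522 + 126 = -2396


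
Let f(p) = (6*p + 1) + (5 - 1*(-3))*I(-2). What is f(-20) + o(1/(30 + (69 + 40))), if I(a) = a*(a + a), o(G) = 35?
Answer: -20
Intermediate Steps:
I(a) = 2*a² (I(a) = a*(2*a) = 2*a²)
f(p) = 65 + 6*p (f(p) = (6*p + 1) + (5 - 1*(-3))*(2*(-2)²) = (1 + 6*p) + (5 + 3)*(2*4) = (1 + 6*p) + 8*8 = (1 + 6*p) + 64 = 65 + 6*p)
f(-20) + o(1/(30 + (69 + 40))) = (65 + 6*(-20)) + 35 = (65 - 120) + 35 = -55 + 35 = -20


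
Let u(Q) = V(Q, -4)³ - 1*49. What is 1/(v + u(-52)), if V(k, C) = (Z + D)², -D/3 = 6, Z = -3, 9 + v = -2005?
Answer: 1/85764058 ≈ 1.1660e-8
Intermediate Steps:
v = -2014 (v = -9 - 2005 = -2014)
D = -18 (D = -3*6 = -18)
V(k, C) = 441 (V(k, C) = (-3 - 18)² = (-21)² = 441)
u(Q) = 85766072 (u(Q) = 441³ - 1*49 = 85766121 - 49 = 85766072)
1/(v + u(-52)) = 1/(-2014 + 85766072) = 1/85764058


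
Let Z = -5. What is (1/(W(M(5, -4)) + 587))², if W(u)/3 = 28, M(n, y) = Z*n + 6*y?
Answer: 1/450241 ≈ 2.2210e-6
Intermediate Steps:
M(n, y) = -5*n + 6*y
W(u) = 84 (W(u) = 3*28 = 84)
(1/(W(M(5, -4)) + 587))² = (1/(84 + 587))² = (1/671)² = 1/450241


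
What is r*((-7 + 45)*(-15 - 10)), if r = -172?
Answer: 163400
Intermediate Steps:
r*((-7 + 45)*(-15 - 10)) = -172*(-7 + 45)*(-15 - 10) = -6536*(-25) = -172*(-950) = 163400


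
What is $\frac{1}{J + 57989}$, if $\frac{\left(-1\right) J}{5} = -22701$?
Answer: $\frac{1}{171494} \approx 5.8311 \cdot 10^{-6}$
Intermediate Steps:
$J = 113505$ ($J = \left(-5\right) \left(-22701\right) = 113505$)
$\frac{1}{J + 57989} = \frac{1}{113505 + 57989} = \frac{1}{171494}$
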